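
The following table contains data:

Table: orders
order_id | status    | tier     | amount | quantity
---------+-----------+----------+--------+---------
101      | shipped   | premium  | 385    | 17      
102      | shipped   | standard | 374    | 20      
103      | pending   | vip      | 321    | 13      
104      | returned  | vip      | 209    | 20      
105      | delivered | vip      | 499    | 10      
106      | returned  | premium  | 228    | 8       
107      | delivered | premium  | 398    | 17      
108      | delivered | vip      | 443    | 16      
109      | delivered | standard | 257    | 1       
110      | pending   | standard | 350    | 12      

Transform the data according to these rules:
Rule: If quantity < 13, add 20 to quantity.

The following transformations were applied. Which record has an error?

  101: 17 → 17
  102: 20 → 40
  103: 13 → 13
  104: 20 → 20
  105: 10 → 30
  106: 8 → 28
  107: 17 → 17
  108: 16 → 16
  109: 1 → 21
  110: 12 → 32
Record 102 has an error. The correct transformed value should be 20, not 40.

Step 1: Check each record against the rule
Step 2: Record 102 has quantity = 20
Step 3: Since 20 >= 13, the bonus should not have been applied
Step 4: Correct value = 20, but claimed value = 40
Conclusion: Record 102 has the error.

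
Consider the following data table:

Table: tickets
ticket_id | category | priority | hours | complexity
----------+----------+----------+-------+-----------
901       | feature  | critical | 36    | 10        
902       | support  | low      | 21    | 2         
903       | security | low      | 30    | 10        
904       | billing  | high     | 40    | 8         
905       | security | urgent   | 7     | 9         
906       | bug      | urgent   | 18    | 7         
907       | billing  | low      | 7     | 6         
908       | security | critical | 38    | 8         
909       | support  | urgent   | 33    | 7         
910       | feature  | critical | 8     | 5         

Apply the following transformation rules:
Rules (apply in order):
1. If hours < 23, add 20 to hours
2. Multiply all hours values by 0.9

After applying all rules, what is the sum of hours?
304.2

Step 1: Apply Rule 1 - Add 20 to records with hours < 23
  - 5 records affected: 61 + (5 × 20) = 161
  - Unaffected records: 177
  - Sum after Rule 1: 338
Step 2: Apply Rule 2 - Multiply all by 0.9
  - 338 × 0.9 = 304.2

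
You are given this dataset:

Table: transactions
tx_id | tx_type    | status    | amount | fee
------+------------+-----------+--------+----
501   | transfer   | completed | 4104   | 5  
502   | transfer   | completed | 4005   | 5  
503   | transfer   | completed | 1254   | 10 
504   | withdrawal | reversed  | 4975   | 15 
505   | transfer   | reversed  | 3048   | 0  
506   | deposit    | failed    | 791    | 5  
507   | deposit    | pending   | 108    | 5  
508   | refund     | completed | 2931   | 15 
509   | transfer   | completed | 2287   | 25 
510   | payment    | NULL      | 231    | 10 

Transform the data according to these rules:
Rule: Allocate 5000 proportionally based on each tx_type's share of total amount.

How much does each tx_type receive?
deposit: 189.39, payment: 48.66, refund: 617.47, transfer: 3096.4, withdrawal: 1048.07

Step 1: Calculate total amount = 23734
Step 2: Calculate each tx_type's proportion:
  deposit: 899/23734 = 3.79% → 189.39
  payment: 231/23734 = 0.97% → 48.66
  refund: 2931/23734 = 12.35% → 617.47
  transfer: 14698/23734 = 61.93% → 3096.4
  withdrawal: 4975/23734 = 20.96% → 1048.07
Step 3: Verify: sum of allocations ≈ 5000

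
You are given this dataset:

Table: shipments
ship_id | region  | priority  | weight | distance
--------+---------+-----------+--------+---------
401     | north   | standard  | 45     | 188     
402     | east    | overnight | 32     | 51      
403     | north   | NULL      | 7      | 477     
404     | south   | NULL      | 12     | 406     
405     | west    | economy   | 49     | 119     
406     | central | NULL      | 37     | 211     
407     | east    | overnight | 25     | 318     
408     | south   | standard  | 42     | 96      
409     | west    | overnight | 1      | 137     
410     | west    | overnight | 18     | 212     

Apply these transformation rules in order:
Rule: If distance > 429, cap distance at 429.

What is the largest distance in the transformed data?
429

Step 1: Original maximum distance = 477
Step 2: Apply cap at 429
Step 3: 1 records had distance > 429 and were capped
Step 4: Maximum after transformation = 429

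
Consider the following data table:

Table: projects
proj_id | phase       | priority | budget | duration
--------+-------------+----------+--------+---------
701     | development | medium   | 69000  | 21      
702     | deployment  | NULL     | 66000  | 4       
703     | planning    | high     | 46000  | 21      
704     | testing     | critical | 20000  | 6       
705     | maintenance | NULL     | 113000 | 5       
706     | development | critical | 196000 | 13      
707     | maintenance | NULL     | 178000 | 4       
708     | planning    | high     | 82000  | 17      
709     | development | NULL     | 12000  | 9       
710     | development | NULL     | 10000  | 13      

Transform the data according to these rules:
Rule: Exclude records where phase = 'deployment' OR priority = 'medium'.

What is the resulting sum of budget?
657000

Step 1: Find records where phase = 'deployment' OR priority = 'medium'
Step 2: 2 records match, summing to 135000
Step 3: Original sum: 792000
Step 4: Remaining sum = 792000 - 135000 = 657000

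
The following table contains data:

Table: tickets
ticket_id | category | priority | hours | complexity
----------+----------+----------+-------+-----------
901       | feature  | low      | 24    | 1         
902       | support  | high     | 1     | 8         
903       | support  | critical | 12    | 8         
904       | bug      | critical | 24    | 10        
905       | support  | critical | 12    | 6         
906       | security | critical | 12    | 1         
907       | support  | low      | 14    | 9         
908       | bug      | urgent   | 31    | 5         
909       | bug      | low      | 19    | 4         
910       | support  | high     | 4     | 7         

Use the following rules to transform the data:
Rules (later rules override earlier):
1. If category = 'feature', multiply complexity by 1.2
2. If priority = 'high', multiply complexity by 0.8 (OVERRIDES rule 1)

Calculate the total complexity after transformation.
56.2

Step 1: Rule 2 takes priority for records with priority = 'high'
  - 2 records: 15 × 0.8 = 12.0
Step 2: Rule 1 applies to remaining records with category = 'feature'
  - 1 records: 1 × 1.2 = 1.2
Step 3: Other records unchanged: 43
Step 4: Final sum = 12.0 + 1.2 + 43 = 56.2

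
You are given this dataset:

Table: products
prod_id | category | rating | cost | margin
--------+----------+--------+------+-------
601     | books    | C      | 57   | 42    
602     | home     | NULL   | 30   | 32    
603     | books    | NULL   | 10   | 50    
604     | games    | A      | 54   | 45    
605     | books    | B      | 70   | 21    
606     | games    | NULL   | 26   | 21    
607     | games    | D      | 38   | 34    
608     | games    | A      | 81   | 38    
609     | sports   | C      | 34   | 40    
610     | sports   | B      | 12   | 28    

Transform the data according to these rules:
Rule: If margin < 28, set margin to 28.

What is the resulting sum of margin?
365

Step 1: 2 records have margin < 28
Step 2: These records originally summed to 42
Step 3: After setting to minimum: 2 × 28 = 56
Step 4: Unaffected records sum: 309
Step 5: Final sum = 56 + 309 = 365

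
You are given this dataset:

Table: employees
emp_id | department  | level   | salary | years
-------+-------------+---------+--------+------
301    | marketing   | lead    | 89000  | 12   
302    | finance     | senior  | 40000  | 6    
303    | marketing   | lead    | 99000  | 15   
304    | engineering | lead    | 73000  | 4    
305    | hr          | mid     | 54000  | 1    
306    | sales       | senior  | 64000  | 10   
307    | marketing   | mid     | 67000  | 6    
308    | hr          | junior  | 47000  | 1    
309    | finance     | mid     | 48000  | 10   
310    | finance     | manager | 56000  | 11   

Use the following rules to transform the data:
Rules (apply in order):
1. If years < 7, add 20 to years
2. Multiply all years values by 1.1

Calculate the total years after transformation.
193.6

Step 1: Apply Rule 1 - Add 20 to records with years < 7
  - 5 records affected: 18 + (5 × 20) = 118
  - Unaffected records: 58
  - Sum after Rule 1: 176
Step 2: Apply Rule 2 - Multiply all by 1.1
  - 176 × 1.1 = 193.6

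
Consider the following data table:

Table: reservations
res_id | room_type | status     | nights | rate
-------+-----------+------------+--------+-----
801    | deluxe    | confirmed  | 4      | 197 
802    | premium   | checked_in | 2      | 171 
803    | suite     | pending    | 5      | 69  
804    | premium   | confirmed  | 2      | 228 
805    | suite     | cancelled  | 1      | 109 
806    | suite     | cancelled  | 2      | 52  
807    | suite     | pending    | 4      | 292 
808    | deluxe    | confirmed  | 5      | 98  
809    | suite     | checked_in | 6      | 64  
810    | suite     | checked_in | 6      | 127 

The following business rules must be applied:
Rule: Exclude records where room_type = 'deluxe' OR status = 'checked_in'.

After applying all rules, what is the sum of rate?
750

Step 1: Find records where room_type = 'deluxe' OR status = 'checked_in'
Step 2: 5 records match, summing to 657
Step 3: Original sum: 1407
Step 4: Remaining sum = 1407 - 657 = 750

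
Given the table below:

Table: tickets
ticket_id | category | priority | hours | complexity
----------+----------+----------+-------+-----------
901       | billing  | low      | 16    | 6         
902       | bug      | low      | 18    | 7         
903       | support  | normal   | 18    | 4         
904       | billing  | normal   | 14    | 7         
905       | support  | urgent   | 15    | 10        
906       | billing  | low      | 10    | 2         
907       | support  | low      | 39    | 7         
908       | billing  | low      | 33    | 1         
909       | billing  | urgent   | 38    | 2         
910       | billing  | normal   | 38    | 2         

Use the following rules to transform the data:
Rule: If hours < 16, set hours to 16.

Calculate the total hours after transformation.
248

Step 1: 3 records have hours < 16
Step 2: These records originally summed to 39
Step 3: After setting to minimum: 3 × 16 = 48
Step 4: Unaffected records sum: 200
Step 5: Final sum = 48 + 200 = 248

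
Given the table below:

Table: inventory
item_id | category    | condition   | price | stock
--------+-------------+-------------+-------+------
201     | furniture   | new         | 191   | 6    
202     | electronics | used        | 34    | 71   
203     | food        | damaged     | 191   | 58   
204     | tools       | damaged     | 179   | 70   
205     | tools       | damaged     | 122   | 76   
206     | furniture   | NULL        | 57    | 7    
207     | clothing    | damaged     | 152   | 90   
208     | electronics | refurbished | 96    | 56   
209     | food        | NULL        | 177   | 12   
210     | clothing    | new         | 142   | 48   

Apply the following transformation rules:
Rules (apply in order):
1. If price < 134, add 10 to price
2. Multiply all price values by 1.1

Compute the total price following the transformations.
1519.1

Step 1: Apply Rule 1 - Add 10 to records with price < 134
  - 4 records affected: 309 + (4 × 10) = 349
  - Unaffected records: 1032
  - Sum after Rule 1: 1381
Step 2: Apply Rule 2 - Multiply all by 1.1
  - 1381 × 1.1 = 1519.1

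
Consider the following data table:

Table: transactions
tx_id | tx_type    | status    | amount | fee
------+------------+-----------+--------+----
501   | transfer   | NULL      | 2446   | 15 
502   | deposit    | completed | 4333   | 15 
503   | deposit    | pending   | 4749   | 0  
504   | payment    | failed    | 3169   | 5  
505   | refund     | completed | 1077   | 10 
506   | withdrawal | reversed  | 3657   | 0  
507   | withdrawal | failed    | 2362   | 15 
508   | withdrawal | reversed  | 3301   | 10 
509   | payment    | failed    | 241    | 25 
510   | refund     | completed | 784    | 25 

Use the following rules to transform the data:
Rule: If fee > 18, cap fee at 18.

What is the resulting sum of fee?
106

Step 1: 2 records have fee > 18
Step 2: These records originally summed to 50
Step 3: After capping: 2 × 18 = 36
Step 4: Unaffected records sum: 70
Step 5: Final sum = 36 + 70 = 106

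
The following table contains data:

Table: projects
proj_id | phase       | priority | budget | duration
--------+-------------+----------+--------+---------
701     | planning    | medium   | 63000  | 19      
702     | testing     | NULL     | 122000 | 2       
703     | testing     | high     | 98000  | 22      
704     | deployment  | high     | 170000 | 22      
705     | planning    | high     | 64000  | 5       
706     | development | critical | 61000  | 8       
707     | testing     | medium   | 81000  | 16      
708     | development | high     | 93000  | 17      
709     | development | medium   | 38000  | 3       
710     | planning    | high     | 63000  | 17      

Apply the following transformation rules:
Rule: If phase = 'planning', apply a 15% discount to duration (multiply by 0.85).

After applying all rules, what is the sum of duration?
124.85

Step 1: Records with phase = 'planning' have total duration = 41
Step 2: Apply multiplier: 41 × 0.85 = 34.85
Step 3: Other records total: 90
Step 4: Final sum = 34.85 + 90 = 124.85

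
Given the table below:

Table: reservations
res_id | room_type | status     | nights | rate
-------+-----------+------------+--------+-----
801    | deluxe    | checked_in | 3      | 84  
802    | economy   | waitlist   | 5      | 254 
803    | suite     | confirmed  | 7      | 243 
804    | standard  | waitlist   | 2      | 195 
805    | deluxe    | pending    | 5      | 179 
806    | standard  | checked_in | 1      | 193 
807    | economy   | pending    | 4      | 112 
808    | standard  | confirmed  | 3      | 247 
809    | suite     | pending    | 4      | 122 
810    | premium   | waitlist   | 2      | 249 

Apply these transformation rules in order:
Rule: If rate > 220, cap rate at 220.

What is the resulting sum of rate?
1765

Step 1: 4 records have rate > 220
Step 2: These records originally summed to 993
Step 3: After capping: 4 × 220 = 880
Step 4: Unaffected records sum: 885
Step 5: Final sum = 880 + 885 = 1765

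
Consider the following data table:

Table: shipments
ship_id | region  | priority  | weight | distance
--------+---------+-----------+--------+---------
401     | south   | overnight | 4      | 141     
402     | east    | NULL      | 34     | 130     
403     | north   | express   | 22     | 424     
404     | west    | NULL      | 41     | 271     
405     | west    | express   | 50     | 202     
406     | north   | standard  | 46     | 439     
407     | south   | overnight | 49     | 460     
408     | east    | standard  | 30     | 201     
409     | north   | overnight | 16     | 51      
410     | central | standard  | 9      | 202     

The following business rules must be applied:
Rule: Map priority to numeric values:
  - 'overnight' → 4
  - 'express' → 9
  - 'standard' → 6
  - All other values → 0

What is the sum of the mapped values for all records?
48

Step 1: Apply mapping to each record
Step 2: Count by status:
  'overnight': 3 records × 4 = 12
  'express': 2 records × 9 = 18
  'standard': 3 records × 6 = 18
Step 3: Sum all mapped values = 48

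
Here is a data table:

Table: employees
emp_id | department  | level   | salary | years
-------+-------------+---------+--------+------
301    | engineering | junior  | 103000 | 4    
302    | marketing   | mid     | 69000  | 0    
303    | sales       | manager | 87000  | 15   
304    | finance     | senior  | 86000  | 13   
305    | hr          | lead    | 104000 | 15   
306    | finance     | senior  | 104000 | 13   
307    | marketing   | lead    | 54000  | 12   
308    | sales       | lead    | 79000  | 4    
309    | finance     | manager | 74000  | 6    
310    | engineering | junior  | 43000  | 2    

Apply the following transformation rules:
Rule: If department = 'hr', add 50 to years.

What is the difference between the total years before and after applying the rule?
50

Step 1: Original sum of years = 84
Step 2: 1 records have department = 'hr'
Step 3: Each affected record changes by 50
Step 4: Total change = 1 × 50 = 50
Step 5: New sum = 84 + 50 = 134
Step 6: Difference = |134 - 84| = 50
        (Sum increased by 50)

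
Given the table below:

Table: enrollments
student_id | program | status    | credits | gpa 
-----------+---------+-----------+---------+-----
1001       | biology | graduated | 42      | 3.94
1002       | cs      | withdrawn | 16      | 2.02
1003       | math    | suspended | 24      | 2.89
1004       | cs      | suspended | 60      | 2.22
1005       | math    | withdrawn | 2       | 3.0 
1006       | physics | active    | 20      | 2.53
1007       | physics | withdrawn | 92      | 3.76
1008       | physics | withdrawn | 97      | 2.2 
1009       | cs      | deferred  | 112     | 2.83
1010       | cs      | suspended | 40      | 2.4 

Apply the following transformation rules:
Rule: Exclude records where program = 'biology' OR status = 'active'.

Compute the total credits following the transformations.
443

Step 1: Find records where program = 'biology' OR status = 'active'
Step 2: 2 records match, summing to 62
Step 3: Original sum: 505
Step 4: Remaining sum = 505 - 62 = 443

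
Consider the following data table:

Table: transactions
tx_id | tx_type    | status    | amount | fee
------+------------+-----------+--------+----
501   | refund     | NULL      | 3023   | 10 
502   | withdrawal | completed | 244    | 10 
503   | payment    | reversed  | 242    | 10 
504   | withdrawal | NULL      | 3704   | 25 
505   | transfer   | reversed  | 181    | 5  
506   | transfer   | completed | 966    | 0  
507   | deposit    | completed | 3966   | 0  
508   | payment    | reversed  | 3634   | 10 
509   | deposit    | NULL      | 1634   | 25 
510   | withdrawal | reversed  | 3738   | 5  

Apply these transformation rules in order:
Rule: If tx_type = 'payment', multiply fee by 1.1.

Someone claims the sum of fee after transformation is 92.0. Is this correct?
No, the correct result is 102.0.

Step 1: Calculate the correct sum after transformation
Step 2: Apply multiplier 1.1 to records where tx_type = 'payment'
Step 3: Correct result = 102.0
Step 4: Claimed result = 92.0
Step 5: 102.0 ≠ 92.0
Conclusion: The claimed result is incorrect. The correct answer is 102.0.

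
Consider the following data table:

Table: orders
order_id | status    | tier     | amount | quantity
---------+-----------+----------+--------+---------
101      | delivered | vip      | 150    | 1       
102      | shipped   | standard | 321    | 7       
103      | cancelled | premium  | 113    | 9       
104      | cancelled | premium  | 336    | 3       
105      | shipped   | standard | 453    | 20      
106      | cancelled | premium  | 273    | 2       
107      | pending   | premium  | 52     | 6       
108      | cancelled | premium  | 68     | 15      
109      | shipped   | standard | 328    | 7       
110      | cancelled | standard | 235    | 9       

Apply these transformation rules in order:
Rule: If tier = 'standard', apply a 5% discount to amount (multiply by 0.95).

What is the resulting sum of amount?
2262.15

Step 1: Records with tier = 'standard' have total amount = 1337
Step 2: Apply multiplier: 1337 × 0.95 = 1270.15
Step 3: Other records total: 992
Step 4: Final sum = 1270.15 + 992 = 2262.15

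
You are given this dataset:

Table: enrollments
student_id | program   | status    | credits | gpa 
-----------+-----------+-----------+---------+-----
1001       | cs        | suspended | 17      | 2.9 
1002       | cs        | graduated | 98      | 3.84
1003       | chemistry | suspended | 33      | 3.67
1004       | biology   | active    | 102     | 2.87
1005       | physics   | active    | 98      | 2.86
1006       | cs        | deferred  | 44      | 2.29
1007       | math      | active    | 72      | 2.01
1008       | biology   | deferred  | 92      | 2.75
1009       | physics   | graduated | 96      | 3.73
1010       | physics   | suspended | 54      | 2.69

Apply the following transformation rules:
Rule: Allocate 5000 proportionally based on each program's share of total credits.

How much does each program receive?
biology: 1373.94, chemistry: 233.71, cs: 1126.06, math: 509.92, physics: 1756.37

Step 1: Calculate total credits = 706
Step 2: Calculate each program's proportion:
  biology: 194/706 = 27.48% → 1373.94
  chemistry: 33/706 = 4.67% → 233.71
  cs: 159/706 = 22.52% → 1126.06
  math: 72/706 = 10.20% → 509.92
  physics: 248/706 = 35.13% → 1756.37
Step 3: Verify: sum of allocations ≈ 5000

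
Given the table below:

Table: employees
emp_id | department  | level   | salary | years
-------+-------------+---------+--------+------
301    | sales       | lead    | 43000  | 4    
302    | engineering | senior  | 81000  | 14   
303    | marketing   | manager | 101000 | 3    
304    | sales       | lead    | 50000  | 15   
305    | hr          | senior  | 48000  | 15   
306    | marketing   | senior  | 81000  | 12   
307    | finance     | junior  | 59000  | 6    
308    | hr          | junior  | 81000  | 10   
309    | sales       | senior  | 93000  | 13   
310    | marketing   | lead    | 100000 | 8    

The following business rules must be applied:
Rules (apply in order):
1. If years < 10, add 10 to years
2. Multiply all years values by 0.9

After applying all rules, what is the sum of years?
126.0

Step 1: Apply Rule 1 - Add 10 to records with years < 10
  - 4 records affected: 21 + (4 × 10) = 61
  - Unaffected records: 79
  - Sum after Rule 1: 140
Step 2: Apply Rule 2 - Multiply all by 0.9
  - 140 × 0.9 = 126.0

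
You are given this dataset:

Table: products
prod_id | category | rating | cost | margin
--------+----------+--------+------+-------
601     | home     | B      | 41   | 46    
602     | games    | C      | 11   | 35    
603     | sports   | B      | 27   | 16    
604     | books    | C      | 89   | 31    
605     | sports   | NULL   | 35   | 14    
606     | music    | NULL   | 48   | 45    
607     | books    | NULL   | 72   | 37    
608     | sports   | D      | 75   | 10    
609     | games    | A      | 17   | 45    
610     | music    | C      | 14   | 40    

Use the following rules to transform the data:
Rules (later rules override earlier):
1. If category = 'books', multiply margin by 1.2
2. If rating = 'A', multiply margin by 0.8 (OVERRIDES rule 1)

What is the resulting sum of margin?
323.6

Step 1: Rule 2 takes priority for records with rating = 'A'
  - 1 records: 45 × 0.8 = 36.0
Step 2: Rule 1 applies to remaining records with category = 'books'
  - 2 records: 68 × 1.2 = 81.6
Step 3: Other records unchanged: 206
Step 4: Final sum = 36.0 + 81.6 + 206 = 323.6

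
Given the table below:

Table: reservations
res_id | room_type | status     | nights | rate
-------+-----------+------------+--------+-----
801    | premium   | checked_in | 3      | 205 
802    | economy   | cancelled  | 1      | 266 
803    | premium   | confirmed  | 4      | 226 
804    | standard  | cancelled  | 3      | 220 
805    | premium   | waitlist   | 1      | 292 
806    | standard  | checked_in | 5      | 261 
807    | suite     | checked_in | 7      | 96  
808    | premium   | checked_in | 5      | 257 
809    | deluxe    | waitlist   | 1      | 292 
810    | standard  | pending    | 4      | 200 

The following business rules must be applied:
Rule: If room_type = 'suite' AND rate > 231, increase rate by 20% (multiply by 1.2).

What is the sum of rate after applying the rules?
2315

Step 1: Find records where room_type = 'suite' AND rate > 231
Step 2: 0 records match, summing to 0
Step 3: After multiplier: 0 × 1.2 = 0.0
Step 4: Unaffected records sum: 2315
Step 5: Final sum = 0.0 + 2315 = 2315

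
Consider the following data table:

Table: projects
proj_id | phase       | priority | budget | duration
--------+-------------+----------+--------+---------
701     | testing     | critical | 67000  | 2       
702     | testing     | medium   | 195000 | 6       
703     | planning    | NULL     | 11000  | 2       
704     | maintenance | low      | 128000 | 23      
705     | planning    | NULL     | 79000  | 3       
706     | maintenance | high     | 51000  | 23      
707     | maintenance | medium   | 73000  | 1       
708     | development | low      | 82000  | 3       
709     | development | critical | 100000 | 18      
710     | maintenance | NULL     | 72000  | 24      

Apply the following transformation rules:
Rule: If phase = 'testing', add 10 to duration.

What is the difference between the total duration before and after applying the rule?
20

Step 1: Original sum of duration = 105
Step 2: 2 records have phase = 'testing'
Step 3: Each affected record changes by 10
Step 4: Total change = 2 × 10 = 20
Step 5: New sum = 105 + 20 = 125
Step 6: Difference = |125 - 105| = 20
        (Sum increased by 20)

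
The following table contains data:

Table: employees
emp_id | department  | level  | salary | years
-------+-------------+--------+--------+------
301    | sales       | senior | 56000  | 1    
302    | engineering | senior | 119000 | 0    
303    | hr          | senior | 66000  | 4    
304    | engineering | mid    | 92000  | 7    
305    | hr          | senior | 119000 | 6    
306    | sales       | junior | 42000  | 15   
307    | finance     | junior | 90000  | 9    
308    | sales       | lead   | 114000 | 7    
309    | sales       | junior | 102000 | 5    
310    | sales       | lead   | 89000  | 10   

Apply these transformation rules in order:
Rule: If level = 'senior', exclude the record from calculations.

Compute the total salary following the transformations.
529000

Step 1: Identify records where level = 'senior'
Step 2: The excluded records sum to 360000
Step 3: Original total salary = 889000
Step 4: Remaining total = 889000 - 360000 = 529000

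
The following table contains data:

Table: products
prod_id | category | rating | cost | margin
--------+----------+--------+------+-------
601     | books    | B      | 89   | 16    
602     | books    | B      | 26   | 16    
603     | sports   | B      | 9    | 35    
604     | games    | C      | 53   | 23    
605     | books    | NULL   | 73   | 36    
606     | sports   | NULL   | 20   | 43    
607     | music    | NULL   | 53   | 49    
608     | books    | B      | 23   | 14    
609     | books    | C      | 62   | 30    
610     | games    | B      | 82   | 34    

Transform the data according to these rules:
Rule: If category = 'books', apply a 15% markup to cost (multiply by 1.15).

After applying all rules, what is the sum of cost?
530.95

Step 1: Records with category = 'books' have total cost = 273
Step 2: Apply multiplier: 273 × 1.15 = 313.95
Step 3: Other records total: 217
Step 4: Final sum = 313.95 + 217 = 530.95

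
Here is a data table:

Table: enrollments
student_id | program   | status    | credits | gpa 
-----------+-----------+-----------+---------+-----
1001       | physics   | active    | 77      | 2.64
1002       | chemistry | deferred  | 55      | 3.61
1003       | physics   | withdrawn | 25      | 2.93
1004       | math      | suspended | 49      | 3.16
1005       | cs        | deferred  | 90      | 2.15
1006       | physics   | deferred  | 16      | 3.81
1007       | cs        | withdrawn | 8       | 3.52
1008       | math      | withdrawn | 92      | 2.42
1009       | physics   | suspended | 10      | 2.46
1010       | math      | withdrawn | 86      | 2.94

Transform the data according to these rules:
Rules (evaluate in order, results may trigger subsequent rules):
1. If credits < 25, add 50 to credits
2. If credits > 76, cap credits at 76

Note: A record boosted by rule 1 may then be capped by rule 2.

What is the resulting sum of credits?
617

Step 1: Apply rule 1 to records with credits < 25
  - 3 records get bonus of 50
  - Of these, 0 records then exceed 76 and get capped
Step 2: Apply rule 2 to records with credits > 76
  - 4 records (original) are capped
Step 3: Calculate final sum = 617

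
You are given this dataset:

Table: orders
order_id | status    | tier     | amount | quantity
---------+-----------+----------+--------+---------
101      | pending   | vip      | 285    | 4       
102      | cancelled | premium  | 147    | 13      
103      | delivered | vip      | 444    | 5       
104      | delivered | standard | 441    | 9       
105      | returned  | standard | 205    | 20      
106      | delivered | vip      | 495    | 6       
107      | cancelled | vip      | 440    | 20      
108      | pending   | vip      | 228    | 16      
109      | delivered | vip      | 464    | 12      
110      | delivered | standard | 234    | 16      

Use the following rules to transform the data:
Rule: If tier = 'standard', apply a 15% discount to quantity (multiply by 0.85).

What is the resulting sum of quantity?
114.25

Step 1: Records with tier = 'standard' have total quantity = 45
Step 2: Apply multiplier: 45 × 0.85 = 38.25
Step 3: Other records total: 76
Step 4: Final sum = 38.25 + 76 = 114.25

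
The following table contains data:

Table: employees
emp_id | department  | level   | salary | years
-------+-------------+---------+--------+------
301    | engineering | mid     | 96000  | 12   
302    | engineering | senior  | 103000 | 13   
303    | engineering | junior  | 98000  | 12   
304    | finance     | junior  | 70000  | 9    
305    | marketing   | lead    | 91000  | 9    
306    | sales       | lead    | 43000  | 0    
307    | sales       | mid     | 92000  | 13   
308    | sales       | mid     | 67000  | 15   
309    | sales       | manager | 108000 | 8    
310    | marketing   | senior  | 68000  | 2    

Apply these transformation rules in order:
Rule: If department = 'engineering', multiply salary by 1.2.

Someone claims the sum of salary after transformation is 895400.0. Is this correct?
Yes, the result is correct.

Step 1: Calculate the correct sum after transformation
Step 2: Apply multiplier 1.2 to records where department = 'engineering'
Step 3: Correct result = 895400.0
Step 4: Claimed result = 895400.0
Step 5: 895400.0 = 895400.0 ✓
Conclusion: The claimed result is correct.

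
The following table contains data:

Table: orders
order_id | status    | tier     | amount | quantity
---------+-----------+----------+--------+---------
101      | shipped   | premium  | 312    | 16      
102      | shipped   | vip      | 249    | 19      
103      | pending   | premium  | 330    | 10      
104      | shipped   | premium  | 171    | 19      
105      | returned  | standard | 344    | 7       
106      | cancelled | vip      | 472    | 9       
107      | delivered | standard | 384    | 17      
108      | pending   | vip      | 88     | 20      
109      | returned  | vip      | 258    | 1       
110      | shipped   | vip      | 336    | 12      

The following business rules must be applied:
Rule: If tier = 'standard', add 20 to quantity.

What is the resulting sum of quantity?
170

Step 1: Count records where tier = 'standard': 2
Step 2: Total bonus added: 2 × 20 = 40
Step 3: Original sum of quantity: 130
Step 4: Final sum = 130 + 40 = 170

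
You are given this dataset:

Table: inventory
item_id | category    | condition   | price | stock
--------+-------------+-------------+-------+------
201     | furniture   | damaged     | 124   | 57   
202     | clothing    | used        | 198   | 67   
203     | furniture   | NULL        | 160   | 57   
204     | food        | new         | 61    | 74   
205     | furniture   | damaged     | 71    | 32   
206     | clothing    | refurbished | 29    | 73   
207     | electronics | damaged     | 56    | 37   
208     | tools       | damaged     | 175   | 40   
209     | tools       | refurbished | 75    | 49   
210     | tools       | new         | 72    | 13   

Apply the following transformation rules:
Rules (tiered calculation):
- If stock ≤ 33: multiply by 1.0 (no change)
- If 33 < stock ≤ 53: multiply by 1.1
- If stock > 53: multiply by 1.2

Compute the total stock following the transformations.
577.2

Step 1: Tier 1 (stock ≤ 33): 2 records, sum = 45 × 1.0 = 45.0
Step 2: Tier 2 (33 < stock ≤ 53): 3 records, sum = 126 × 1.1 = 138.6
Step 3: Tier 3 (stock > 53): 5 records, sum = 328 × 1.2 = 393.6
Step 4: Final sum = 45.0 + 138.6 + 393.6 = 577.2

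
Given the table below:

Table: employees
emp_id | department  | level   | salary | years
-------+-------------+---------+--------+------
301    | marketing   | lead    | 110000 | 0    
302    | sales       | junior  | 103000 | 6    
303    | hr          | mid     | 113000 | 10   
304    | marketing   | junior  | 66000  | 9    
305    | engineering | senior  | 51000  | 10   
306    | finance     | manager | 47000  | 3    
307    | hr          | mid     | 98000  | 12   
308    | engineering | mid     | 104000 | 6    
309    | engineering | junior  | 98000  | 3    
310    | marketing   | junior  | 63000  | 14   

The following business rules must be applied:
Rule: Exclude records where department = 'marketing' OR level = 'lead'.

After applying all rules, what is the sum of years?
50

Step 1: Find records where department = 'marketing' OR level = 'lead'
Step 2: 3 records match, summing to 23
Step 3: Original sum: 73
Step 4: Remaining sum = 73 - 23 = 50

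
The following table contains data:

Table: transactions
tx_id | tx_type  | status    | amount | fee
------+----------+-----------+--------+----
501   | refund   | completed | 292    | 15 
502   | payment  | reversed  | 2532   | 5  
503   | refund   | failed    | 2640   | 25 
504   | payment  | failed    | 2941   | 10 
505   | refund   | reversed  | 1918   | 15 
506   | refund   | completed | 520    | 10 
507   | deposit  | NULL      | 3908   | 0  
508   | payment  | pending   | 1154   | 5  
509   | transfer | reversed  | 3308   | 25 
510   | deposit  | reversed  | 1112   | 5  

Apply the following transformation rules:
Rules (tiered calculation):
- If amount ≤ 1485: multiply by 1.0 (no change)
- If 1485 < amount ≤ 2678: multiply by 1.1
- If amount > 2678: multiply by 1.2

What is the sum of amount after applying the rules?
23065.4

Step 1: Tier 1 (amount ≤ 1485): 4 records, sum = 3078 × 1.0 = 3078.0
Step 2: Tier 2 (1485 < amount ≤ 2678): 3 records, sum = 7090 × 1.1 = 7799.0
Step 3: Tier 3 (amount > 2678): 3 records, sum = 10157 × 1.2 = 12188.4
Step 4: Final sum = 3078.0 + 7799.0 + 12188.4 = 23065.4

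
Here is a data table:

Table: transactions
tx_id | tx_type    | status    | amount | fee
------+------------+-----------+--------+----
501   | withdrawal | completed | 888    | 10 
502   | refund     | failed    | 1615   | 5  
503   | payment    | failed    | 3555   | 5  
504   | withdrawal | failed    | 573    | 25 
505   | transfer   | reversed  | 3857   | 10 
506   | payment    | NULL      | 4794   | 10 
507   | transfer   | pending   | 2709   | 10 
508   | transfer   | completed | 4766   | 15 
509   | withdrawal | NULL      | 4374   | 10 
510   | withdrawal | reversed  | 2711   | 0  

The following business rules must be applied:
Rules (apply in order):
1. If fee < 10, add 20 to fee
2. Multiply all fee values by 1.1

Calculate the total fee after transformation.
176.0

Step 1: Apply Rule 1 - Add 20 to records with fee < 10
  - 3 records affected: 10 + (3 × 20) = 70
  - Unaffected records: 90
  - Sum after Rule 1: 160
Step 2: Apply Rule 2 - Multiply all by 1.1
  - 160 × 1.1 = 176.0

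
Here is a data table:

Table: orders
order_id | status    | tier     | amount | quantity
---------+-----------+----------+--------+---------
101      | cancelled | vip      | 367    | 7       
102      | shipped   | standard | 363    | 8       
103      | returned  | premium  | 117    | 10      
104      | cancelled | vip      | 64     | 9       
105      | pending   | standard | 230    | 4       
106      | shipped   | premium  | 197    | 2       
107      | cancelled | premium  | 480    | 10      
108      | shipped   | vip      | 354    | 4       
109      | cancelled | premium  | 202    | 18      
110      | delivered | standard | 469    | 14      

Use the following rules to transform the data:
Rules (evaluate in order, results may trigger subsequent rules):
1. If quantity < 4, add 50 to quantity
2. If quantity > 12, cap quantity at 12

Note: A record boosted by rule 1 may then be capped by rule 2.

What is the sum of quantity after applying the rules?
88

Step 1: Apply rule 1 to records with quantity < 4
  - 1 records get bonus of 50
  - Of these, 1 records then exceed 12 and get capped
Step 2: Apply rule 2 to records with quantity > 12
  - 2 records (original) are capped
Step 3: Calculate final sum = 88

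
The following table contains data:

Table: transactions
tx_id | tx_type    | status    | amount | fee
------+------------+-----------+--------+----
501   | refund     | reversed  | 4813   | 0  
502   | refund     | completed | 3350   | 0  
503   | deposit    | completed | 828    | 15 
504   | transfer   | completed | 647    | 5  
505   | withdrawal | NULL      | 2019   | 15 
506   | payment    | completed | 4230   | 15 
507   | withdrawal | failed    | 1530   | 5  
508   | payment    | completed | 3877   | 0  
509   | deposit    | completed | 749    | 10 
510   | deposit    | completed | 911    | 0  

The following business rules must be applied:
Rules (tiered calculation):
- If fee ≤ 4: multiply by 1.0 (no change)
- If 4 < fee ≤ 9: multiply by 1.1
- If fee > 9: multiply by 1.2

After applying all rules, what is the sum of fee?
77.0

Step 1: Tier 1 (fee ≤ 4): 4 records, sum = 0 × 1.0 = 0.0
Step 2: Tier 2 (4 < fee ≤ 9): 2 records, sum = 10 × 1.1 = 11.0
Step 3: Tier 3 (fee > 9): 4 records, sum = 55 × 1.2 = 66.0
Step 4: Final sum = 0.0 + 11.0 + 66.0 = 77.0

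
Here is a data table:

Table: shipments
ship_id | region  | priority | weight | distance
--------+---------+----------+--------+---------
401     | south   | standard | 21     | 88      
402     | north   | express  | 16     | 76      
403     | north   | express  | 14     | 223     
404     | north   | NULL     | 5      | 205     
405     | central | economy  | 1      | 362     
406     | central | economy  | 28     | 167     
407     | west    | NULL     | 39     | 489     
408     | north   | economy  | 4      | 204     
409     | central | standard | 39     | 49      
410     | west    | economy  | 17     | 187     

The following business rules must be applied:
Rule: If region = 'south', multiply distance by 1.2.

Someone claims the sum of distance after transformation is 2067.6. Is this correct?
Yes, the result is correct.

Step 1: Calculate the correct sum after transformation
Step 2: Apply multiplier 1.2 to records where region = 'south'
Step 3: Correct result = 2067.6
Step 4: Claimed result = 2067.6
Step 5: 2067.6 = 2067.6 ✓
Conclusion: The claimed result is correct.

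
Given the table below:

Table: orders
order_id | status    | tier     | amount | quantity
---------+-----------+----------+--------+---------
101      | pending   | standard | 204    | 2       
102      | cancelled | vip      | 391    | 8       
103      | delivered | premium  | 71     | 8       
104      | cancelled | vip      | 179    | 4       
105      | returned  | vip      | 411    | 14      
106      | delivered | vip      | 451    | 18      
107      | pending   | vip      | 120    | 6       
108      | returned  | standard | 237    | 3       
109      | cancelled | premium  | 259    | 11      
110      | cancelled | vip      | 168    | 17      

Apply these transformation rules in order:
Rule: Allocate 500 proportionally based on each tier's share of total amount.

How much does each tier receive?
premium: 66.24, standard: 88.52, vip: 345.24

Step 1: Calculate total amount = 2491
Step 2: Calculate each tier's proportion:
  premium: 330/2491 = 13.25% → 66.24
  standard: 441/2491 = 17.70% → 88.52
  vip: 1720/2491 = 69.05% → 345.24
Step 3: Verify: sum of allocations ≈ 500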